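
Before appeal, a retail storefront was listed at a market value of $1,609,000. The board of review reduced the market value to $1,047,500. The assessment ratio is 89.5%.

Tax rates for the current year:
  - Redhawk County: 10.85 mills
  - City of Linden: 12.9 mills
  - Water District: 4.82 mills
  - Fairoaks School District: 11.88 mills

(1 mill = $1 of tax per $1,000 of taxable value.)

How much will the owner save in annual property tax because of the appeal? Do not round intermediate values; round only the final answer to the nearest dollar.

Old assessed value = $1,609,000 × 0.895 = $1,440,055
New assessed value = $1,047,500 × 0.895 = $937,512.5
Combined rate = 0.01085 + 0.0129 + 0.00482 + 0.01188 = 0.04045
Old tax = $1,440,055 × 0.04045 = $58,250.22475
New tax = $937,512.5 × 0.04045 = $37,922.380625
Reduction = $58,250.22475 − $37,922.380625 = $20,327.844125

$20,328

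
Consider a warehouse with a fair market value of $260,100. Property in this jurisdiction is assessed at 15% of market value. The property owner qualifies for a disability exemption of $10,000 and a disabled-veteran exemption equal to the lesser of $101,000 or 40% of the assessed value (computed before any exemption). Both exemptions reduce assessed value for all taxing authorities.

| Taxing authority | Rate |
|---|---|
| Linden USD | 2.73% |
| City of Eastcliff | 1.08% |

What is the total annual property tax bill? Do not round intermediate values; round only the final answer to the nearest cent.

Assessed value = $260,100 × 0.15 = $39,015
Disabled-veteran exemption = min($101,000, 40% × $39,015) = min($101,000, $15,606) = $15,606 (percentage binds)
Taxable value = $39,015 − $10,000 − $15,606 = $13,409
Linden USD: $13,409 × 0.0273 = $366.0657
City of Eastcliff: $13,409 × 0.0108 = $144.8172
Total = $510.8829

$510.88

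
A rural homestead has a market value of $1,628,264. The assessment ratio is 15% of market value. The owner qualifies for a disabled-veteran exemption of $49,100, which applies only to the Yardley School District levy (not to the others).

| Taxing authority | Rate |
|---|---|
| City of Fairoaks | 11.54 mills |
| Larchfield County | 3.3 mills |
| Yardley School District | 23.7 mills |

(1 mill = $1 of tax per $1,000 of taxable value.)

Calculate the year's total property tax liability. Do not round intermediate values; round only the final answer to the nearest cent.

Assessed value = $1,628,264 × 0.15 = $244,239.6
City of Fairoaks: $244,239.6 × 0.01154 = $2,818.524984
Larchfield County: $244,239.6 × 0.0033 = $805.99068
Yardley School District: ($244,239.6 − $49,100) × 0.0237 = $195,139.6 × 0.0237 = $4,624.80852
Total = $8,249.324184

$8,249.32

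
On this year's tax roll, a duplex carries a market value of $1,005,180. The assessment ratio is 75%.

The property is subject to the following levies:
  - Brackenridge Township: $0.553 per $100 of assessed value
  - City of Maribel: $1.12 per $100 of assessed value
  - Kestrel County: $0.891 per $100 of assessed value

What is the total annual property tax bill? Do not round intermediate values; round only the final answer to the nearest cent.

$19,329.61

Assessed value = $1,005,180 × 0.75 = $753,885
Brackenridge Township: $753,885 × 0.00553 = $4,168.98405
City of Maribel: $753,885 × 0.0112 = $8,443.512
Kestrel County: $753,885 × 0.00891 = $6,717.11535
Total = $4,168.98405 + $8,443.512 + $6,717.11535 = $19,329.6114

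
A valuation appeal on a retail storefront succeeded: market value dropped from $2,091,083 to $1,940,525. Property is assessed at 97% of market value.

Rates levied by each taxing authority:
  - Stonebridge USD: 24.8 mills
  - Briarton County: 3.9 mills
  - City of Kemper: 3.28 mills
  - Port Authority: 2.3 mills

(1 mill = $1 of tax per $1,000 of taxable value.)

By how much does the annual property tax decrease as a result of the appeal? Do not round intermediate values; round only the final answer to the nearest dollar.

Old assessed value = $2,091,083 × 0.97 = $2,028,350.51
New assessed value = $1,940,525 × 0.97 = $1,882,309.25
Combined rate = 0.0248 + 0.0039 + 0.00328 + 0.0023 = 0.03428
Old tax = $2,028,350.51 × 0.03428 = $69,531.8554828
New tax = $1,882,309.25 × 0.03428 = $64,525.56109
Reduction = $69,531.8554828 − $64,525.56109 = $5,006.2943928

$5,006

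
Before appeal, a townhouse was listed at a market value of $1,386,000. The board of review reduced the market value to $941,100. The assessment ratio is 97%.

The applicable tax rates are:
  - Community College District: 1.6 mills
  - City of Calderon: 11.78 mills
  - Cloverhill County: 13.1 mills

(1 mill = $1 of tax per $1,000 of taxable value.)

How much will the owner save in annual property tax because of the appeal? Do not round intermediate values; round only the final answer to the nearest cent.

$11,427.52

Old assessed value = $1,386,000 × 0.97 = $1,344,420
New assessed value = $941,100 × 0.97 = $912,867
Combined rate = 0.0016 + 0.01178 + 0.0131 = 0.02648
Old tax = $1,344,420 × 0.02648 = $35,600.2416
New tax = $912,867 × 0.02648 = $24,172.71816
Reduction = $35,600.2416 − $24,172.71816 = $11,427.52344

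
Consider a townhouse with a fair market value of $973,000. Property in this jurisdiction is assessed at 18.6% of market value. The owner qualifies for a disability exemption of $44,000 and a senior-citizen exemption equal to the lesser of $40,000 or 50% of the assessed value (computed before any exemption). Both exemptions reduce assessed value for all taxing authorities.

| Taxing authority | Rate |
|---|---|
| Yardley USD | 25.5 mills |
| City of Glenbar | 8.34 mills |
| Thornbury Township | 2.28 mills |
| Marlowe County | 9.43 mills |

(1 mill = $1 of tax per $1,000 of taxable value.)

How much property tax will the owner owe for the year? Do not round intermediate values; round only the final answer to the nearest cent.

Assessed value = $973,000 × 0.186 = $180,978
Senior-citizen exemption = min($40,000, 50% × $180,978) = min($40,000, $90,489) = $40,000 (dollar cap binds)
Taxable value = $180,978 − $44,000 − $40,000 = $96,978
Yardley USD: $96,978 × 0.0255 = $2,472.939
City of Glenbar: $96,978 × 0.00834 = $808.79652
Thornbury Township: $96,978 × 0.00228 = $221.10984
Marlowe County: $96,978 × 0.00943 = $914.50254
Total = $4,417.3479

$4,417.35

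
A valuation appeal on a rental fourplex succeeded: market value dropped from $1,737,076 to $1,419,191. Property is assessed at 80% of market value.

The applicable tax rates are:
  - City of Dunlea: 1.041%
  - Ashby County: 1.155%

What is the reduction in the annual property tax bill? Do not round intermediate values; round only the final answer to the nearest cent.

$5,584.60

Old assessed value = $1,737,076 × 0.8 = $1,389,660.8
New assessed value = $1,419,191 × 0.8 = $1,135,352.8
Combined rate = 0.01041 + 0.01155 = 0.02196
Old tax = $1,389,660.8 × 0.02196 = $30,516.951168
New tax = $1,135,352.8 × 0.02196 = $24,932.347488
Reduction = $30,516.951168 − $24,932.347488 = $5,584.60368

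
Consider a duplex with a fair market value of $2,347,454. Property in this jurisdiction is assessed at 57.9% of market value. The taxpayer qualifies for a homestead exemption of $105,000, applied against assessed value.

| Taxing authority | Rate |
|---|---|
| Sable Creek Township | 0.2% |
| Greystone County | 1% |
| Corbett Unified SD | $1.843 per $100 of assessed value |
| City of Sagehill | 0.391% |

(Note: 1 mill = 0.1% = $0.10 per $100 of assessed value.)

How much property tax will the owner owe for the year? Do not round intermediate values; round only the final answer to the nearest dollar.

Assessed value = $2,347,454 × 0.579 = $1,359,175.866
Taxable value = $1,359,175.866 − $105,000 = $1,254,175.866
Sable Creek Township: $1,254,175.866 × 0.002 = $2,508.351732
Greystone County: $1,254,175.866 × 0.01 = $12,541.75866
Corbett Unified SD: $1,254,175.866 × 0.01843 = $23,114.46121038
City of Sagehill: $1,254,175.866 × 0.00391 = $4,903.82763606
Total = $43,068.39923844

$43,068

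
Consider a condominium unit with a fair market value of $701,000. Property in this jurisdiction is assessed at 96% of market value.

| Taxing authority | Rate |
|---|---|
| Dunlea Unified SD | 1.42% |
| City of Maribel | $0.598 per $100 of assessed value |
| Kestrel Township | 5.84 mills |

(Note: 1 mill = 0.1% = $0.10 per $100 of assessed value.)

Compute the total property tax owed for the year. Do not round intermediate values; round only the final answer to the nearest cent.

Assessed value = $701,000 × 0.96 = $672,960
Dunlea Unified SD: $672,960 × 0.0142 = $9,556.032
City of Maribel: $672,960 × 0.00598 = $4,024.3008
Kestrel Township: $672,960 × 0.00584 = $3,930.0864
Total = $17,510.4192

$17,510.42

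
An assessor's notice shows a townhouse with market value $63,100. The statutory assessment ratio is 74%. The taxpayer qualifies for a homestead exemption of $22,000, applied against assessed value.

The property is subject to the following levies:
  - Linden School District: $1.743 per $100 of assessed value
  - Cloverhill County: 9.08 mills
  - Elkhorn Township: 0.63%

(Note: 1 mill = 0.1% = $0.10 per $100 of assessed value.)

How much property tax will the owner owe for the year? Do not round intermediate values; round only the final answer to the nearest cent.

Assessed value = $63,100 × 0.74 = $46,694
Taxable value = $46,694 − $22,000 = $24,694
Linden School District: $24,694 × 0.01743 = $430.41642
Cloverhill County: $24,694 × 0.00908 = $224.22152
Elkhorn Township: $24,694 × 0.0063 = $155.5722
Total = $810.21014

$810.21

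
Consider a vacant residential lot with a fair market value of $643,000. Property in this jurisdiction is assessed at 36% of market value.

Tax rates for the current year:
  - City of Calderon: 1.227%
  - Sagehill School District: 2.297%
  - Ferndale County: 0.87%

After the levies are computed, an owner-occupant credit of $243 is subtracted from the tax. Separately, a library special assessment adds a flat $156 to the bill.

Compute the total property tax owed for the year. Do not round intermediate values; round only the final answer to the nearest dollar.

$10,084

Assessed value = $643,000 × 0.36 = $231,480
City of Calderon: $231,480 × 0.01227 = $2,840.2596
Sagehill School District: $231,480 × 0.02297 = $5,317.0956
Ferndale County: $231,480 × 0.0087 = $2,013.876
Levies subtotal = $10,171.2312
After credit = $10,171.2312 − $243 = $9,928.2312
Total = $9,928.2312 + $156 = $10,084.2312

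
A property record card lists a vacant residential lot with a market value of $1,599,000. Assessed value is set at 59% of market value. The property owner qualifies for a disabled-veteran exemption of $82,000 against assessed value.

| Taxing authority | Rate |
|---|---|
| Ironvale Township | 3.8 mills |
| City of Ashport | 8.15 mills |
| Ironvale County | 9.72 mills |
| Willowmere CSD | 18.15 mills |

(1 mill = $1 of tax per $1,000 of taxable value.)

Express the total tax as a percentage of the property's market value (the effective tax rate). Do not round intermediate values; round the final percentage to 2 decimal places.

2.15%

Assessed value = $1,599,000 × 0.59 = $943,410
Taxable value = $943,410 − $82,000 = $861,410
Ironvale Township: $861,410 × 0.0038 = $3,273.358
City of Ashport: $861,410 × 0.00815 = $7,020.4915
Ironvale County: $861,410 × 0.00972 = $8,372.9052
Willowmere CSD: $861,410 × 0.01815 = $15,634.5915
Total tax = $34,301.3462
Effective rate = $34,301.3462 ÷ $1,599,000 = 2.15% of market value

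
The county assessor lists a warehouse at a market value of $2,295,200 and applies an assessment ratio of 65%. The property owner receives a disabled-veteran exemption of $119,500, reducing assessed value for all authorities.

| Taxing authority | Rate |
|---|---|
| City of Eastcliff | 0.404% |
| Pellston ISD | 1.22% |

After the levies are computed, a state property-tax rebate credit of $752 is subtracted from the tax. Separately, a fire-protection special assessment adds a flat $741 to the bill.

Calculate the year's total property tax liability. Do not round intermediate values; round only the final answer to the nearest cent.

$22,276.45

Assessed value = $2,295,200 × 0.65 = $1,491,880
Taxable value = $1,491,880 − $119,500 = $1,372,380
City of Eastcliff: $1,372,380 × 0.00404 = $5,544.4152
Pellston ISD: $1,372,380 × 0.0122 = $16,743.036
Levies subtotal = $22,287.4512
After credit = $22,287.4512 − $752 = $21,535.4512
Total = $21,535.4512 + $741 = $22,276.4512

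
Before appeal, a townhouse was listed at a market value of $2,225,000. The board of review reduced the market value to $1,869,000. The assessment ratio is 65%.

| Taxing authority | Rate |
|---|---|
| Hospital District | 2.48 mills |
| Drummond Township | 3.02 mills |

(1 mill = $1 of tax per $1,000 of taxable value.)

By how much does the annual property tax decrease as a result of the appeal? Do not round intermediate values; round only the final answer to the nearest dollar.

Old assessed value = $2,225,000 × 0.65 = $1,446,250
New assessed value = $1,869,000 × 0.65 = $1,214,850
Combined rate = 0.00248 + 0.00302 = 0.0055
Old tax = $1,446,250 × 0.0055 = $7,954.375
New tax = $1,214,850 × 0.0055 = $6,681.675
Reduction = $7,954.375 − $6,681.675 = $1,272.7

$1,273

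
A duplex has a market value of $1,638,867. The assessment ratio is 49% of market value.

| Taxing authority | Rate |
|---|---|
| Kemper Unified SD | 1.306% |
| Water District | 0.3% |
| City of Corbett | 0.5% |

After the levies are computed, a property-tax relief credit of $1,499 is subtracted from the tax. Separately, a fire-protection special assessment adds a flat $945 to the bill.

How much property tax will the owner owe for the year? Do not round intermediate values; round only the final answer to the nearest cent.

Assessed value = $1,638,867 × 0.49 = $803,044.83
Kemper Unified SD: $803,044.83 × 0.01306 = $10,487.7654798
Water District: $803,044.83 × 0.003 = $2,409.13449
City of Corbett: $803,044.83 × 0.005 = $4,015.22415
Levies subtotal = $16,912.1241198
After credit = $16,912.1241198 − $1,499 = $15,413.1241198
Total = $15,413.1241198 + $945 = $16,358.1241198

$16,358.12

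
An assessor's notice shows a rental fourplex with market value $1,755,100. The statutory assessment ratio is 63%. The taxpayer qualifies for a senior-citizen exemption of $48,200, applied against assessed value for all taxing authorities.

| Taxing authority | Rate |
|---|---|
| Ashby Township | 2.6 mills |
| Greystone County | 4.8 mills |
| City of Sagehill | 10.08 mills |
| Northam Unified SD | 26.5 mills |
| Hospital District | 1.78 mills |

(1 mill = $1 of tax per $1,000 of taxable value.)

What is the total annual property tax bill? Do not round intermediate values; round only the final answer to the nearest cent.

Assessed value = $1,755,100 × 0.63 = $1,105,713
Taxable value = $1,105,713 − $48,200 = $1,057,513
Ashby Township: $1,057,513 × 0.0026 = $2,749.5338
Greystone County: $1,057,513 × 0.0048 = $5,076.0624
City of Sagehill: $1,057,513 × 0.01008 = $10,659.73104
Northam Unified SD: $1,057,513 × 0.0265 = $28,024.0945
Hospital District: $1,057,513 × 0.00178 = $1,882.37314
Total = $2,749.5338 + $5,076.0624 + $10,659.73104 + $28,024.0945 + $1,882.37314 = $48,391.79488

$48,391.79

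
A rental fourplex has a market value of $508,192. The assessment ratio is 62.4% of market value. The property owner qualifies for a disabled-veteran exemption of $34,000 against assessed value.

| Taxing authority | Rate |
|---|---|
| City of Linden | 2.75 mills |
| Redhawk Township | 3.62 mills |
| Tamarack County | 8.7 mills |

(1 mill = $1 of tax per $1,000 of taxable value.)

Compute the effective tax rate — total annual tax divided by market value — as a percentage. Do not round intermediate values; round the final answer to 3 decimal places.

0.840%

Assessed value = $508,192 × 0.624 = $317,111.808
Taxable value = $317,111.808 − $34,000 = $283,111.808
City of Linden: $283,111.808 × 0.00275 = $778.557472
Redhawk Township: $283,111.808 × 0.00362 = $1,024.86474496
Tamarack County: $283,111.808 × 0.0087 = $2,463.0727296
Total tax = $4,266.49494656
Effective rate = $4,266.49494656 ÷ $508,192 = 0.840% of market value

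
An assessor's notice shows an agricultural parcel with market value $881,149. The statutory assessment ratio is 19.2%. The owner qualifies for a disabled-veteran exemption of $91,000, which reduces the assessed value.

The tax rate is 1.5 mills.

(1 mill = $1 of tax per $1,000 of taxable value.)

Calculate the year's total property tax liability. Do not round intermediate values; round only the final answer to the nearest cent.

Assessed value = $881,149 × 0.192 = $169,180.608
Taxable value = $169,180.608 − $91,000 = $78,180.608
Tax = $78,180.608 × 0.0015 = $117.270912

$117.27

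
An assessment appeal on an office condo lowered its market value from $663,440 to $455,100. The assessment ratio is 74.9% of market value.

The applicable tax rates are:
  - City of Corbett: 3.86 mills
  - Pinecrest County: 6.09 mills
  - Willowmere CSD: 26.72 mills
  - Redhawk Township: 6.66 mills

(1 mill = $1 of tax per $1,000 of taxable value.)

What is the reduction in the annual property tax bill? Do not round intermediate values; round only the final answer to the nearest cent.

$6,761.50

Old assessed value = $663,440 × 0.749 = $496,916.56
New assessed value = $455,100 × 0.749 = $340,869.9
Combined rate = 0.00386 + 0.00609 + 0.02672 + 0.00666 = 0.04333
Old tax = $496,916.56 × 0.04333 = $21,531.3945448
New tax = $340,869.9 × 0.04333 = $14,769.892767
Reduction = $21,531.3945448 − $14,769.892767 = $6,761.5017778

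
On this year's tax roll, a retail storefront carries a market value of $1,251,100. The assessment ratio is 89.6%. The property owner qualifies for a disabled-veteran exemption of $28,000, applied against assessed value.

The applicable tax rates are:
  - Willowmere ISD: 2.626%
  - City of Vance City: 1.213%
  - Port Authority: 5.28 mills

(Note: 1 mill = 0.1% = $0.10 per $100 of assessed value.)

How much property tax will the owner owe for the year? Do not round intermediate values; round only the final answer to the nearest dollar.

Assessed value = $1,251,100 × 0.896 = $1,120,985.6
Taxable value = $1,120,985.6 − $28,000 = $1,092,985.6
Willowmere ISD: $1,092,985.6 × 0.02626 = $28,701.801856
City of Vance City: $1,092,985.6 × 0.01213 = $13,257.915328
Port Authority: $1,092,985.6 × 0.00528 = $5,770.963968
Total = $47,730.681152

$47,731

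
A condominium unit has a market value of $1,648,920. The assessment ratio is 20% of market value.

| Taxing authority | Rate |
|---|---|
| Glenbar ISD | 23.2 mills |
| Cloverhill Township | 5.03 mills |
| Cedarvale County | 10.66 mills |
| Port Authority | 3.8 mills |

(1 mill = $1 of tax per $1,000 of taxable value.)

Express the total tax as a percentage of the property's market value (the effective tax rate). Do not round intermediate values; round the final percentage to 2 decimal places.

0.85%

Assessed value = $1,648,920 × 0.2 = $329,784
Glenbar ISD: $329,784 × 0.0232 = $7,650.9888
Cloverhill Township: $329,784 × 0.00503 = $1,658.81352
Cedarvale County: $329,784 × 0.01066 = $3,515.49744
Port Authority: $329,784 × 0.0038 = $1,253.1792
Total tax = $14,078.47896
Effective rate = $14,078.47896 ÷ $1,648,920 = 0.85% of market value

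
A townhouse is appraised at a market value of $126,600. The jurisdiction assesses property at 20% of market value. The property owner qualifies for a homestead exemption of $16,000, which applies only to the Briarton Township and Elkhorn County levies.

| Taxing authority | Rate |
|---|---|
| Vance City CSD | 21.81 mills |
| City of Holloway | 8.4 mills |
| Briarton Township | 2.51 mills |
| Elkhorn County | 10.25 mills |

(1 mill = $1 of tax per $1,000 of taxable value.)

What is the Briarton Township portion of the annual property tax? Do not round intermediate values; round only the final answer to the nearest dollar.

Assessed value = $126,600 × 0.2 = $25,320
Briarton Township taxable value = $25,320 − $16,000 = $9,320
Briarton Township levy = $9,320 × 0.00251 = $23.3932

$23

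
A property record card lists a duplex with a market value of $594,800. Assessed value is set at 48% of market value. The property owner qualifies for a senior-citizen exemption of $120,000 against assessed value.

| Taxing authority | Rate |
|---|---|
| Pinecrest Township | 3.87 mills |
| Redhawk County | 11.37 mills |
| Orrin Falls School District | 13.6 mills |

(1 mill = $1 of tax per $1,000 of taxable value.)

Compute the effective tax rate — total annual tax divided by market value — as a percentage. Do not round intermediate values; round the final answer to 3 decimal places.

0.802%

Assessed value = $594,800 × 0.48 = $285,504
Taxable value = $285,504 − $120,000 = $165,504
Pinecrest Township: $165,504 × 0.00387 = $640.50048
Redhawk County: $165,504 × 0.01137 = $1,881.78048
Orrin Falls School District: $165,504 × 0.0136 = $2,250.8544
Total tax = $4,773.13536
Effective rate = $4,773.13536 ÷ $594,800 = 0.802% of market value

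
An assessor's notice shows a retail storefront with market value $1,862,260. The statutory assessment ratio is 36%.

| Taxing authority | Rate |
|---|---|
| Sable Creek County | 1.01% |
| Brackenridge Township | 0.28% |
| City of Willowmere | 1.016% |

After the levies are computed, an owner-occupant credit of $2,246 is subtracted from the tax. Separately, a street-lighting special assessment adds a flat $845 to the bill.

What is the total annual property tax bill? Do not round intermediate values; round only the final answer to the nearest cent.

$14,058.74

Assessed value = $1,862,260 × 0.36 = $670,413.6
Sable Creek County: $670,413.6 × 0.0101 = $6,771.17736
Brackenridge Township: $670,413.6 × 0.0028 = $1,877.15808
City of Willowmere: $670,413.6 × 0.01016 = $6,811.402176
Levies subtotal = $15,459.737616
After credit = $15,459.737616 − $2,246 = $13,213.737616
Total = $13,213.737616 + $845 = $14,058.737616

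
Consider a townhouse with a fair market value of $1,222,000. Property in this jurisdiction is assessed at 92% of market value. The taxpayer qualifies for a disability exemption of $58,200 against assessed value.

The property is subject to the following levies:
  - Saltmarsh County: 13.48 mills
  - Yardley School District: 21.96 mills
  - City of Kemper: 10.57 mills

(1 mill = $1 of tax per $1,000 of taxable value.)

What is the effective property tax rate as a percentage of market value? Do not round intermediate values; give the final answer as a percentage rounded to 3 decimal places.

Assessed value = $1,222,000 × 0.92 = $1,124,240
Taxable value = $1,124,240 − $58,200 = $1,066,040
Saltmarsh County: $1,066,040 × 0.01348 = $14,370.2192
Yardley School District: $1,066,040 × 0.02196 = $23,410.2384
City of Kemper: $1,066,040 × 0.01057 = $11,268.0428
Total tax = $49,048.5004
Effective rate = $49,048.5004 ÷ $1,222,000 = 4.014% of market value

4.014%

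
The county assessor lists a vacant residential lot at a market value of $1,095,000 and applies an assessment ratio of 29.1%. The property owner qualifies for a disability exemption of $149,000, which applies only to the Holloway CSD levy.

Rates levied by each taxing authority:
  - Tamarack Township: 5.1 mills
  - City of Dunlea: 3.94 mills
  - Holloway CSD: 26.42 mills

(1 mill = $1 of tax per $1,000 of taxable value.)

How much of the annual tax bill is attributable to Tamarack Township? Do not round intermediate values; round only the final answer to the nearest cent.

Assessed value = $1,095,000 × 0.291 = $318,645
Tamarack Township taxable value = $318,645 (exemption does not apply)
Tamarack Township levy = $318,645 × 0.0051 = $1,625.0895

$1,625.09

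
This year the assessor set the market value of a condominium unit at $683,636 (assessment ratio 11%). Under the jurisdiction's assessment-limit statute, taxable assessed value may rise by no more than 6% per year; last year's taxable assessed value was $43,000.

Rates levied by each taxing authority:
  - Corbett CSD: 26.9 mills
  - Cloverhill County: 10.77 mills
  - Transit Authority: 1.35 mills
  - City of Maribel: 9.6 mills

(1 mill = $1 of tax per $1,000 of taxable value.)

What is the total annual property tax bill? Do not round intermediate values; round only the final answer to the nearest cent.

$2,216.10

Uncapped assessed value = $683,636 × 0.11 = $75,199.96
Cap limit = $43,000 × 1.06 = $45,580
Taxable assessed value = min($75,199.96, $45,580) = $45,580 (cap binds)
Corbett CSD: $45,580 × 0.0269 = $1,226.102
Cloverhill County: $45,580 × 0.01077 = $490.8966
Transit Authority: $45,580 × 0.00135 = $61.533
City of Maribel: $45,580 × 0.0096 = $437.568
Total = $2,216.0996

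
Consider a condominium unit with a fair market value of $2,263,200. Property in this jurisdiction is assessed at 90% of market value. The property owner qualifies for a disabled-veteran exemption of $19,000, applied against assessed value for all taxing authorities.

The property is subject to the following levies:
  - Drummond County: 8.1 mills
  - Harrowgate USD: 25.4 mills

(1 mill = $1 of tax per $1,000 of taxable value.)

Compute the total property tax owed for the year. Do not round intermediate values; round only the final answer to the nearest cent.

Assessed value = $2,263,200 × 0.9 = $2,036,880
Taxable value = $2,036,880 − $19,000 = $2,017,880
Drummond County: $2,017,880 × 0.0081 = $16,344.828
Harrowgate USD: $2,017,880 × 0.0254 = $51,254.152
Total = $16,344.828 + $51,254.152 = $67,598.98

$67,598.98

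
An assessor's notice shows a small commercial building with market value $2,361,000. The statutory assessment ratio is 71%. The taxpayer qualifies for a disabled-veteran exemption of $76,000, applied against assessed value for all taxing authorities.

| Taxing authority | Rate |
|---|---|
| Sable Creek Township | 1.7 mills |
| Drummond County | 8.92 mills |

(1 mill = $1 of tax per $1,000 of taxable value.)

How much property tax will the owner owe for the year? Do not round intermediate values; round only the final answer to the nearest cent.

$16,995.29

Assessed value = $2,361,000 × 0.71 = $1,676,310
Taxable value = $1,676,310 − $76,000 = $1,600,310
Sable Creek Township: $1,600,310 × 0.0017 = $2,720.527
Drummond County: $1,600,310 × 0.00892 = $14,274.7652
Total = $2,720.527 + $14,274.7652 = $16,995.2922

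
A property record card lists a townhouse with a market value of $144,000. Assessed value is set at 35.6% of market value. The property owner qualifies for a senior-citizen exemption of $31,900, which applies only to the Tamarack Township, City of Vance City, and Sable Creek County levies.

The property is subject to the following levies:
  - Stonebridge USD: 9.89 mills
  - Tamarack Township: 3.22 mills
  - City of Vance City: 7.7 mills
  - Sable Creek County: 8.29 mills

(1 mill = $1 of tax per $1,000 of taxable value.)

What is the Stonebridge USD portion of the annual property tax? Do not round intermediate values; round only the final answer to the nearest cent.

Assessed value = $144,000 × 0.356 = $51,264
Stonebridge USD taxable value = $51,264 (exemption does not apply)
Stonebridge USD levy = $51,264 × 0.00989 = $507.00096

$507.00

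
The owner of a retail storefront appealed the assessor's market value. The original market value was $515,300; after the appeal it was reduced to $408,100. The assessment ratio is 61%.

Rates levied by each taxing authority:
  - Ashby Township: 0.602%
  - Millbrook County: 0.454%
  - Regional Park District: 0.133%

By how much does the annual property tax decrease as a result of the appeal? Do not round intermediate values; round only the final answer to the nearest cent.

$777.51

Old assessed value = $515,300 × 0.61 = $314,333
New assessed value = $408,100 × 0.61 = $248,941
Combined rate = 0.00602 + 0.00454 + 0.00133 = 0.01189
Old tax = $314,333 × 0.01189 = $3,737.41937
New tax = $248,941 × 0.01189 = $2,959.90849
Reduction = $3,737.41937 − $2,959.90849 = $777.51088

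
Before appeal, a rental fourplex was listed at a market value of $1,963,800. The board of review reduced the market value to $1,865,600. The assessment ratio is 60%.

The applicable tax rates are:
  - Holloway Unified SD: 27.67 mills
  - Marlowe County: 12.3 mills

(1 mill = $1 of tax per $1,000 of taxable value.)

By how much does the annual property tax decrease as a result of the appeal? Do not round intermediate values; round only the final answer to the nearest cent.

$2,355.03

Old assessed value = $1,963,800 × 0.6 = $1,178,280
New assessed value = $1,865,600 × 0.6 = $1,119,360
Combined rate = 0.02767 + 0.0123 = 0.03997
Old tax = $1,178,280 × 0.03997 = $47,095.8516
New tax = $1,119,360 × 0.03997 = $44,740.8192
Reduction = $47,095.8516 − $44,740.8192 = $2,355.0324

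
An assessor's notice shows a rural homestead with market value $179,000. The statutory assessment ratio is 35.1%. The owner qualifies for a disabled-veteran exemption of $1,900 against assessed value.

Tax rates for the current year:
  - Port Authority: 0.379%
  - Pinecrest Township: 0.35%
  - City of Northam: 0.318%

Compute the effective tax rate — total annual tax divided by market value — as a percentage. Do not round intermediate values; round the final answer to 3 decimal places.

0.356%

Assessed value = $179,000 × 0.351 = $62,829
Taxable value = $62,829 − $1,900 = $60,929
Port Authority: $60,929 × 0.00379 = $230.92091
Pinecrest Township: $60,929 × 0.0035 = $213.2515
City of Northam: $60,929 × 0.00318 = $193.75422
Total tax = $637.92663
Effective rate = $637.92663 ÷ $179,000 = 0.356% of market value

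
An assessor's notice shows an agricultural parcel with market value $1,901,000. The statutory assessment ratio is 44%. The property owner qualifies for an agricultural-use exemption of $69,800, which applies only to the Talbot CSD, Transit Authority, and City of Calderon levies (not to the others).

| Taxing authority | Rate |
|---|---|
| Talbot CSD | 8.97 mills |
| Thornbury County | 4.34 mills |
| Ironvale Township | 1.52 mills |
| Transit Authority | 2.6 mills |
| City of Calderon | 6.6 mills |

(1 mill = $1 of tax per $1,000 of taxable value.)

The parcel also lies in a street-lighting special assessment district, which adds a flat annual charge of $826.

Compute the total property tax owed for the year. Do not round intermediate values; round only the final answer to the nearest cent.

Assessed value = $1,901,000 × 0.44 = $836,440
Talbot CSD: ($836,440 − $69,800) × 0.00897 = $766,640 × 0.00897 = $6,876.7608
Thornbury County: $836,440 × 0.00434 = $3,630.1496
Ironvale Township: $836,440 × 0.00152 = $1,271.3888
Transit Authority: ($836,440 − $69,800) × 0.0026 = $766,640 × 0.0026 = $1,993.264
City of Calderon: ($836,440 − $69,800) × 0.0066 = $766,640 × 0.0066 = $5,059.824
Levies subtotal = $18,831.3872
Total = $18,831.3872 + $826 = $19,657.3872

$19,657.39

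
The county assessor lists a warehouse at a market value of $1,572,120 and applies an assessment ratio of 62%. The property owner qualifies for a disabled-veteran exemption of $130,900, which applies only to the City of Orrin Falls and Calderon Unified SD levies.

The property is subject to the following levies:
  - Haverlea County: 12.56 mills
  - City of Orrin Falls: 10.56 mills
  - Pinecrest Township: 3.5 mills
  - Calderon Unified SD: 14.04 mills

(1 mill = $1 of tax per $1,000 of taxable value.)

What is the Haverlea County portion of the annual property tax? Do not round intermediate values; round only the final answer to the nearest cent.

Assessed value = $1,572,120 × 0.62 = $974,714.4
Haverlea County taxable value = $974,714.4 (exemption does not apply)
Haverlea County levy = $974,714.4 × 0.01256 = $12,242.412864

$12,242.41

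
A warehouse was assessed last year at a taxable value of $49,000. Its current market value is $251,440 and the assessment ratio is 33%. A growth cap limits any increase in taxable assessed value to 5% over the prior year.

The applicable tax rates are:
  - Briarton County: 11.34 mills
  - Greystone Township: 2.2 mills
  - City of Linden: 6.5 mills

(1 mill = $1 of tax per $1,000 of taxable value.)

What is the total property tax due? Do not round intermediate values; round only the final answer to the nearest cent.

$1,031.06

Uncapped assessed value = $251,440 × 0.33 = $82,975.2
Cap limit = $49,000 × 1.05 = $51,450
Taxable assessed value = min($82,975.2, $51,450) = $51,450 (cap binds)
Briarton County: $51,450 × 0.01134 = $583.443
Greystone Township: $51,450 × 0.0022 = $113.19
City of Linden: $51,450 × 0.0065 = $334.425
Total = $1,031.058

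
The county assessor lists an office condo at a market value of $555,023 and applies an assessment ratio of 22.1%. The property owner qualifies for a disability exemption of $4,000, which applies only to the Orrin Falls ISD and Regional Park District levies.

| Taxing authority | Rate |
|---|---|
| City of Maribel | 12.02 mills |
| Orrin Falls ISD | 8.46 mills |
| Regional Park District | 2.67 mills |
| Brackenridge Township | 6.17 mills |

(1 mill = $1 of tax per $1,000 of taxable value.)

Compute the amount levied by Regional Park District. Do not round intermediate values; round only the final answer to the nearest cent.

$316.82

Assessed value = $555,023 × 0.221 = $122,660.083
Regional Park District taxable value = $122,660.083 − $4,000 = $118,660.083
Regional Park District levy = $118,660.083 × 0.00267 = $316.82242161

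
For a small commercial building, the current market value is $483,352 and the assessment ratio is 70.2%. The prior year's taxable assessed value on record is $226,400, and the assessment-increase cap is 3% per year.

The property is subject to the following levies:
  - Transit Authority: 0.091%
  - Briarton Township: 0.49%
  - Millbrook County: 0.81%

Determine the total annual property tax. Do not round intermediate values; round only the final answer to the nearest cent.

Uncapped assessed value = $483,352 × 0.702 = $339,313.104
Cap limit = $226,400 × 1.03 = $233,192
Taxable assessed value = min($339,313.104, $233,192) = $233,192 (cap binds)
Transit Authority: $233,192 × 0.00091 = $212.20472
Briarton Township: $233,192 × 0.0049 = $1,142.6408
Millbrook County: $233,192 × 0.0081 = $1,888.8552
Total = $3,243.70072

$3,243.70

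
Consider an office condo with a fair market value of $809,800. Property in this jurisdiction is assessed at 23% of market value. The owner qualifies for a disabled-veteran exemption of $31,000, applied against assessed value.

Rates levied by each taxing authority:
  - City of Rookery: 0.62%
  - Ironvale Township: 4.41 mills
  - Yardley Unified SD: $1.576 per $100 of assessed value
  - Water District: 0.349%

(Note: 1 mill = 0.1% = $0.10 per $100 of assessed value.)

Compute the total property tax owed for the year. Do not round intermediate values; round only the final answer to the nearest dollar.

$4,636

Assessed value = $809,800 × 0.23 = $186,254
Taxable value = $186,254 − $31,000 = $155,254
City of Rookery: $155,254 × 0.0062 = $962.5748
Ironvale Township: $155,254 × 0.00441 = $684.67014
Yardley Unified SD: $155,254 × 0.01576 = $2,446.80304
Water District: $155,254 × 0.00349 = $541.83646
Total = $4,635.88444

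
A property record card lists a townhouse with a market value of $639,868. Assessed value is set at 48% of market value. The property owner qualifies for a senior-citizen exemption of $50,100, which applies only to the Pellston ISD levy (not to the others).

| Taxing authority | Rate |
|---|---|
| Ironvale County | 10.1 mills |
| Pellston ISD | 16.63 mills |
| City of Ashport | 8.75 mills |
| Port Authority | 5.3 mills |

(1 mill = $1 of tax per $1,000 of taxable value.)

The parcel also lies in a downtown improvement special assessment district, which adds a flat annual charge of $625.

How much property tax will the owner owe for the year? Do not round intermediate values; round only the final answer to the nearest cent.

$12,316.87

Assessed value = $639,868 × 0.48 = $307,136.64
Ironvale County: $307,136.64 × 0.0101 = $3,102.080064
Pellston ISD: ($307,136.64 − $50,100) × 0.01663 = $257,036.64 × 0.01663 = $4,274.5193232
City of Ashport: $307,136.64 × 0.00875 = $2,687.4456
Port Authority: $307,136.64 × 0.0053 = $1,627.824192
Levies subtotal = $11,691.8691792
Total = $11,691.8691792 + $625 = $12,316.8691792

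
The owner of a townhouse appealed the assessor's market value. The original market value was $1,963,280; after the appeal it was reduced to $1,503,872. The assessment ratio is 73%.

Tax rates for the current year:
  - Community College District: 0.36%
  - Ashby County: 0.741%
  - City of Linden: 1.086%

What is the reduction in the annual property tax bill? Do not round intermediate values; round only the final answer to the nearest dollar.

Old assessed value = $1,963,280 × 0.73 = $1,433,194.4
New assessed value = $1,503,872 × 0.73 = $1,097,826.56
Combined rate = 0.0036 + 0.00741 + 0.01086 = 0.02187
Old tax = $1,433,194.4 × 0.02187 = $31,343.961528
New tax = $1,097,826.56 × 0.02187 = $24,009.4668672
Reduction = $31,343.961528 − $24,009.4668672 = $7,334.4946608

$7,334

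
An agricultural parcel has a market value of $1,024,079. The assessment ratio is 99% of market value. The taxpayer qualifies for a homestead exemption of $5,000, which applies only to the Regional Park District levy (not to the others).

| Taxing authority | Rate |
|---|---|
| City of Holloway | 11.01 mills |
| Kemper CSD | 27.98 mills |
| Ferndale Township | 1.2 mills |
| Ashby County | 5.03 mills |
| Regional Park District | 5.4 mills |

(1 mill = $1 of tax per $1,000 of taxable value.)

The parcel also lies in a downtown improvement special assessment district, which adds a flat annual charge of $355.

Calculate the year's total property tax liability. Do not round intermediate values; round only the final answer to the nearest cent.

Assessed value = $1,024,079 × 0.99 = $1,013,838.21
City of Holloway: $1,013,838.21 × 0.01101 = $11,162.3586921
Kemper CSD: $1,013,838.21 × 0.02798 = $28,367.1931158
Ferndale Township: $1,013,838.21 × 0.0012 = $1,216.605852
Ashby County: $1,013,838.21 × 0.00503 = $5,099.6061963
Regional Park District: ($1,013,838.21 − $5,000) × 0.0054 = $1,008,838.21 × 0.0054 = $5,447.726334
Levies subtotal = $51,293.4901902
Total = $51,293.4901902 + $355 = $51,648.4901902

$51,648.49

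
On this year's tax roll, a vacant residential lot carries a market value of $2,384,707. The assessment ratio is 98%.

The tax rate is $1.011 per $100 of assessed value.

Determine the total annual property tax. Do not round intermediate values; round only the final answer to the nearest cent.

$23,627.20

Assessed value = $2,384,707 × 0.98 = $2,337,012.86
Tax = $2,337,012.86 × 0.01011 = $23,627.2000146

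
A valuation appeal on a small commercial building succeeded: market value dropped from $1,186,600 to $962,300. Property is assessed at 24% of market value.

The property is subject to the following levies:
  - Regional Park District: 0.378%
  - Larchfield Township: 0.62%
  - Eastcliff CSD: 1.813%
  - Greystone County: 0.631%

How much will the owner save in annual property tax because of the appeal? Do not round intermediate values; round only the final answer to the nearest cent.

$1,852.90

Old assessed value = $1,186,600 × 0.24 = $284,784
New assessed value = $962,300 × 0.24 = $230,952
Combined rate = 0.00378 + 0.0062 + 0.01813 + 0.00631 = 0.03442
Old tax = $284,784 × 0.03442 = $9,802.26528
New tax = $230,952 × 0.03442 = $7,949.36784
Reduction = $9,802.26528 − $7,949.36784 = $1,852.89744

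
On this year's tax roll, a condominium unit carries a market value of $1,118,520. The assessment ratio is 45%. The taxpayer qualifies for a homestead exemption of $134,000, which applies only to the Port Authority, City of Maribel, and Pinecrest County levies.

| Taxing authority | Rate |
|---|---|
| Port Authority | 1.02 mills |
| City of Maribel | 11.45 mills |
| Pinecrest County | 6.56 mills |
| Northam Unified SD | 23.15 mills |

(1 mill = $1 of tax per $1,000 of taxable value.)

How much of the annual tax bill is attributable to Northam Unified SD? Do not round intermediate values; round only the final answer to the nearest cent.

$11,652.18

Assessed value = $1,118,520 × 0.45 = $503,334
Northam Unified SD taxable value = $503,334 (exemption does not apply)
Northam Unified SD levy = $503,334 × 0.02315 = $11,652.1821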